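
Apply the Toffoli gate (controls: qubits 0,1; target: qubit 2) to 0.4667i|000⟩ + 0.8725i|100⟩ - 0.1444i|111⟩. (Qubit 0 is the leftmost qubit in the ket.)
0.4667i|000⟩ + 0.8725i|100⟩ - 0.1444i|110⟩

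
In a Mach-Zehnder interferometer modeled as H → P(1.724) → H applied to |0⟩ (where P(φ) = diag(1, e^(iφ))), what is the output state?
(0.4237 + 0.4941i)|0⟩ + (0.5763 - 0.4941i)|1⟩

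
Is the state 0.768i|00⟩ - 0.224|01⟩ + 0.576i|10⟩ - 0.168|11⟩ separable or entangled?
Separable

Writing the state as a|00⟩ + b|01⟩ + c|10⟩ + d|11⟩, it is a product state iff ad − bc = 0.
Here (a, b, c, d) = (0.768i, -0.224, 0.576i, -0.168): ad − bc = (0.768i)(-0.168) − (-0.224)(0.576i) = 0, so the state is separable.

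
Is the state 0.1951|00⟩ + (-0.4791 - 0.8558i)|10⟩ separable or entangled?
Separable

Writing the state as a|00⟩ + b|01⟩ + c|10⟩ + d|11⟩, it is a product state iff ad − bc = 0.
Here (a, b, c, d) = (0.1951, 0, (-0.4791 - 0.8558i), 0): ad − bc = (0.1951)(0) − (0)(-0.4791 - 0.8558i) = 0, so the state is separable.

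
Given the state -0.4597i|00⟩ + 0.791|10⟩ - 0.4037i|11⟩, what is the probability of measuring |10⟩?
0.6257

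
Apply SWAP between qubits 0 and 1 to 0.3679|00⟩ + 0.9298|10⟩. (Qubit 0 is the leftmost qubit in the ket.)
0.3679|00⟩ + 0.9298|01⟩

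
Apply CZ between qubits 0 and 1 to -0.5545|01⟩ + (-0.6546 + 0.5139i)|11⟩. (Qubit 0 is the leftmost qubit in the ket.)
-0.5545|01⟩ + (0.6546 - 0.5139i)|11⟩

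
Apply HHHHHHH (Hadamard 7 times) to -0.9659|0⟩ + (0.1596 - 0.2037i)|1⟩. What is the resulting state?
(-0.5701 - 0.144i)|0⟩ + (-0.7958 + 0.144i)|1⟩

H² = I, so H^7 = H: a single Hadamard. With (a, b) = (-0.9659, (0.1596 - 0.2037i)), H gives ((a + b)/√2, (a − b)/√2) = ((-0.5701 - 0.144i), (-0.7958 + 0.144i)).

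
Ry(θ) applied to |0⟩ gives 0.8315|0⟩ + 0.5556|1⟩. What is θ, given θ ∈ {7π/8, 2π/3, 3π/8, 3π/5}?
3π/8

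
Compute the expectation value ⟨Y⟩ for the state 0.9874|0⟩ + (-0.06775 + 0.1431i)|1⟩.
0.2826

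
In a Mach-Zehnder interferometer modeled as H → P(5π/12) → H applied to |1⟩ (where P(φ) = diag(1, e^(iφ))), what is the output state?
(0.3706 - 0.483i)|0⟩ + (0.6294 + 0.483i)|1⟩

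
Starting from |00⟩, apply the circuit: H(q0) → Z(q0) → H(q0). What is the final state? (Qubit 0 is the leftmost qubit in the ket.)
|10⟩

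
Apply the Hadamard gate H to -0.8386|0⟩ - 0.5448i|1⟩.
(-0.593 - 0.3852i)|0⟩ + (-0.593 + 0.3852i)|1⟩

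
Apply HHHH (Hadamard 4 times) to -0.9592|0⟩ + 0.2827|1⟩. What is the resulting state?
-0.9592|0⟩ + 0.2827|1⟩

H² = I, so an even number of Hadamards cancels: H^4 = I and the state is unchanged.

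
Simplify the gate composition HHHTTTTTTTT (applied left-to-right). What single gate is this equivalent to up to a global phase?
H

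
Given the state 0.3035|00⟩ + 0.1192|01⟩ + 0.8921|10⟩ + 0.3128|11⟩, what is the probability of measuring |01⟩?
0.01421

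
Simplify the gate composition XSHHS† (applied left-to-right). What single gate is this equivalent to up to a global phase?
X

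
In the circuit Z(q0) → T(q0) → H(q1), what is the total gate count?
3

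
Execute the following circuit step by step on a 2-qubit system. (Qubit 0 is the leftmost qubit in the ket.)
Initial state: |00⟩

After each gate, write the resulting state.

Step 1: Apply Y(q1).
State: i|01⟩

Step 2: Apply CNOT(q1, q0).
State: i|11⟩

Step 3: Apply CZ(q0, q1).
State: -i|11⟩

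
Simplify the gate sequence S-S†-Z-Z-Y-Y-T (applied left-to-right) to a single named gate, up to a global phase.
T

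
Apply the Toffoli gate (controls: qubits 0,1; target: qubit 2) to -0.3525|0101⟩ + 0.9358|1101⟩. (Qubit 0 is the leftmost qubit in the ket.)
-0.3525|0101⟩ + 0.9358|1111⟩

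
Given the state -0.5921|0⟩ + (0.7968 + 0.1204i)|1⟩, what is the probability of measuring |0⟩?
0.3506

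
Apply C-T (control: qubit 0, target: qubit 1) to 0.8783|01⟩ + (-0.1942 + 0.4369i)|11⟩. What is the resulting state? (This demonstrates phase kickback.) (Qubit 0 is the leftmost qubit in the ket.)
0.8783|01⟩ + (-0.4463 + 0.1716i)|11⟩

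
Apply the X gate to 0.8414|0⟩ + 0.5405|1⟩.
0.5405|0⟩ + 0.8414|1⟩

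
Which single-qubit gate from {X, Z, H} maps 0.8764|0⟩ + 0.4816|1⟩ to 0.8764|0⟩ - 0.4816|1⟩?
Z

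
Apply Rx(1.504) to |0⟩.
0.7303|0⟩ - 0.6831i|1⟩

Rx(1.504) = [[cos(θ/2), −i·sin(θ/2)], [−i·sin(θ/2), cos(θ/2)]]; θ = 1.504, cos(θ/2) ≈ 0.730324, sin(θ/2) ≈ 0.683101.
With a = amp(|0⟩) = 1 and b = amp(|1⟩) = 0:
new amp(|0⟩) = (0.730324)·a + (-0.683101i)·b = 0.7303
new amp(|1⟩) = (-0.683101i)·a + (0.730324)·b = -0.6831i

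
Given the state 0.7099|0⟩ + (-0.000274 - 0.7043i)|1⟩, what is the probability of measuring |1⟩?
0.496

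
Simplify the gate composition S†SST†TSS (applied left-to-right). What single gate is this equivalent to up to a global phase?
S†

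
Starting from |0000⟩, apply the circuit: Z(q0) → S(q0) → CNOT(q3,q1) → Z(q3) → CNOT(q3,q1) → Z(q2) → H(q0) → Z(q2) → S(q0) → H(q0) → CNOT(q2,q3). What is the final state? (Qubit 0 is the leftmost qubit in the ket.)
(1/2 + (1/2)i)|0000⟩ + (1/2 - (1/2)i)|1000⟩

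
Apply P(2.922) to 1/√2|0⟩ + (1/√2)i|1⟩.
1/√2|0⟩ + (-0.154 - 0.6901i)|1⟩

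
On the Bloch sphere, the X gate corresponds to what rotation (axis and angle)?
Rotation by π around the x-axis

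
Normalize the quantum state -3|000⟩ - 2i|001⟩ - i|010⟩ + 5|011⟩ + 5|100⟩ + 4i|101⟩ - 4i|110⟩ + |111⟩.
-0.3046|000⟩ - 0.2031i|001⟩ - 0.1015i|010⟩ + 0.5077|011⟩ + 0.5077|100⟩ + 0.4061i|101⟩ - 0.4061i|110⟩ + 0.1015|111⟩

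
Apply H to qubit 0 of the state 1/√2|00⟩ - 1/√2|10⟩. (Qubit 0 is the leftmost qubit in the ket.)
|10⟩

H on qubit 0 mixes each pair of kets that differ only in qubit 0: amplitudes (a, b) of (|…0…⟩, |…1…⟩) become ((a + b)/√2, (a − b)/√2). Kets absent from the input have amplitude 0.
(|00⟩, |10⟩): (a, b) = (1/√2, -1/√2) → (0, 1)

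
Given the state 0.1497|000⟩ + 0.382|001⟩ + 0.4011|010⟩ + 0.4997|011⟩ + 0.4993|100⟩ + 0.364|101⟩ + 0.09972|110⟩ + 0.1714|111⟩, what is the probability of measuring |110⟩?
0.009944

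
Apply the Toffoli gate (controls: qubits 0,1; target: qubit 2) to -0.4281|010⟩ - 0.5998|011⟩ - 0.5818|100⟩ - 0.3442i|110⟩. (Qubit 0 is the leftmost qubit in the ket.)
-0.4281|010⟩ - 0.5998|011⟩ - 0.5818|100⟩ - 0.3442i|111⟩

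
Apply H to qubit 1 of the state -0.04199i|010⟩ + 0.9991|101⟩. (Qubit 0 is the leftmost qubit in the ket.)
-0.02969i|000⟩ + 0.02969i|010⟩ + 0.7065|101⟩ + 0.7065|111⟩

H on qubit 1 mixes each pair of kets that differ only in qubit 1: amplitudes (a, b) of (|…0…⟩, |…1…⟩) become ((a + b)/√2, (a − b)/√2). Kets absent from the input have amplitude 0.
(|000⟩, |010⟩): (a, b) = (0, -0.04199i) → (-0.02969i, 0.02969i)
(|101⟩, |111⟩): (a, b) = (0.9991, 0) → (0.7065, 0.7065)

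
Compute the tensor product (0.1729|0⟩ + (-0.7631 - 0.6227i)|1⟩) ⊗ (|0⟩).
0.1729|00⟩ + (-0.7631 - 0.6227i)|10⟩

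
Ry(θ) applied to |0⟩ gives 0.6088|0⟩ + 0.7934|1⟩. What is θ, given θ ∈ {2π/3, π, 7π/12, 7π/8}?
7π/12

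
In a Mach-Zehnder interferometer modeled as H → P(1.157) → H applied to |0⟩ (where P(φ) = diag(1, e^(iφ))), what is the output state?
(0.701 + 0.4578i)|0⟩ + (0.299 - 0.4578i)|1⟩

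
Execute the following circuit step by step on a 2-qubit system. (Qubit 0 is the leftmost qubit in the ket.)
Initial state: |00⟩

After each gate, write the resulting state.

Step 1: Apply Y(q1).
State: i|01⟩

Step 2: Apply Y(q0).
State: -|11⟩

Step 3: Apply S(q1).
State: -i|11⟩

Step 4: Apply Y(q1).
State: -|10⟩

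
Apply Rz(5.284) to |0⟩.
(-0.8778 - 0.4791i)|0⟩

Rz(5.284) = [[e^(−iθ/2), 0], [0, e^(iθ/2)]] with e^(±iθ/2) = cos(θ/2) ± i·sin(θ/2); θ = 5.284, cos(θ/2) ≈ -0.877778, sin(θ/2) ≈ 0.479068.
With a = amp(|0⟩) = 1 and b = amp(|1⟩) = 0:
new amp(|0⟩) = (-0.877778 - 0.479068i)·a = (-0.8778 - 0.4791i)
new amp(|1⟩) = (-0.877778 + 0.479068i)·b = 0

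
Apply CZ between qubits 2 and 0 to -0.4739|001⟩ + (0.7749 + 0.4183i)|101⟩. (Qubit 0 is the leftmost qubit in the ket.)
-0.4739|001⟩ + (-0.7749 - 0.4183i)|101⟩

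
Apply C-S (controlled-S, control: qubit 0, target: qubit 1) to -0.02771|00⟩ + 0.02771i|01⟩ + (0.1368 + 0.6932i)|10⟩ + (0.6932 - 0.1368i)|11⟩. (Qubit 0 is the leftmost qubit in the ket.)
-0.02771|00⟩ + 0.02771i|01⟩ + (0.1368 + 0.6932i)|10⟩ + (0.1368 + 0.6932i)|11⟩

C-S leaves the control-|0⟩ kets |00⟩, |01⟩ unchanged and applies S to qubit 1 on the control-|1⟩ pair (|10⟩, |11⟩).
S = [[1, 0], [0, i]].
With a = amp(|10⟩) = (0.1368 + 0.6932i) and b = amp(|11⟩) = (0.6932 - 0.1368i):
new amp(|10⟩) = (1)·a = (0.1368 + 0.6932i)
new amp(|11⟩) = (i)·b = (0.1368 + 0.6932i)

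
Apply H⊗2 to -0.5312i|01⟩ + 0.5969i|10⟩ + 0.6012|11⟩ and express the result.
(0.3006 + 0.03285i)|00⟩ + (-0.3006 + 0.5641i)|01⟩ + (-0.3006 - 0.5641i)|10⟩ + (0.3006 - 0.03285i)|11⟩

H⊗2 gives amp(|y⟩) = (1/2) Σ_x (−1)^(x·y) amp(|x⟩), where x·y is the number of positions in which both x and y have a 1.
|00⟩: (-0.5312i + 0.5969i + 0.6012)/2 = (0.3006 + 0.03285i)
|01⟩: (0.5312i + 0.5969i - 0.6012)/2 = (-0.3006 + 0.5641i)
|10⟩: (-0.5312i - 0.5969i - 0.6012)/2 = (-0.3006 - 0.5641i)
|11⟩: (0.5312i - 0.5969i + 0.6012)/2 = (0.3006 - 0.03285i)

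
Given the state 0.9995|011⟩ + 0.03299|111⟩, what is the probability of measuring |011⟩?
0.999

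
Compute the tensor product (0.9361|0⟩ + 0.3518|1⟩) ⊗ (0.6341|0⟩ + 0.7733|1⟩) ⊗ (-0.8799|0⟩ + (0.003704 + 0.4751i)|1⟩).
-0.5223|000⟩ + (0.002199 + 0.282i)|001⟩ - 0.6369|010⟩ + (0.002681 + 0.3439i)|011⟩ - 0.1963|100⟩ + (0.0008263 + 0.106i)|101⟩ - 0.2394|110⟩ + (0.001008 + 0.1292i)|111⟩

amp(|b₁b₂…⟩) = product of the factor amplitudes for bits b₁, b₂, …; only kets whose every factor amplitude is nonzero survive.
|000⟩: (0.9361)(0.6341)(-0.8799) = -0.5223
|001⟩: (0.9361)(0.6341)(0.003704 + 0.4751i) = (0.002199 + 0.282i)
|010⟩: (0.9361)(0.7733)(-0.8799) = -0.6369
|011⟩: (0.9361)(0.7733)(0.003704 + 0.4751i) = (0.002681 + 0.3439i)
|100⟩: (0.3518)(0.6341)(-0.8799) = -0.1963
|101⟩: (0.3518)(0.6341)(0.003704 + 0.4751i) = (0.0008263 + 0.106i)
|110⟩: (0.3518)(0.7733)(-0.8799) = -0.2394
|111⟩: (0.3518)(0.7733)(0.003704 + 0.4751i) = (0.001008 + 0.1292i)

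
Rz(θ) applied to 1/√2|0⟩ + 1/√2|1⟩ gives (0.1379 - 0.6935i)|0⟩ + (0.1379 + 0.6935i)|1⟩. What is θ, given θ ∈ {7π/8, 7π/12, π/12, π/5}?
7π/8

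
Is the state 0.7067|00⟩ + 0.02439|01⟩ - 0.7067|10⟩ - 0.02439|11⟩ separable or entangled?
Separable

Writing the state as a|00⟩ + b|01⟩ + c|10⟩ + d|11⟩, it is a product state iff ad − bc = 0.
Here (a, b, c, d) = (0.7067, 0.02439, -0.7067, -0.02439): ad − bc = (0.7067)(-0.02439) − (0.02439)(-0.7067) = 0, so the state is separable.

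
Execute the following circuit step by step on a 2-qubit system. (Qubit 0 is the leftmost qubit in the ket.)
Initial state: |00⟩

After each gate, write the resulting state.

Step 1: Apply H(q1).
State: 1/√2|00⟩ + 1/√2|01⟩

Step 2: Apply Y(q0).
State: (1/√2)i|10⟩ + (1/√2)i|11⟩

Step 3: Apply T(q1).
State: (1/√2)i|10⟩ + (-1/2 + (1/2)i)|11⟩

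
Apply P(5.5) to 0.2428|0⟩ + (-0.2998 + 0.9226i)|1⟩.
0.2428|0⟩ + (0.4385 + 0.8653i)|1⟩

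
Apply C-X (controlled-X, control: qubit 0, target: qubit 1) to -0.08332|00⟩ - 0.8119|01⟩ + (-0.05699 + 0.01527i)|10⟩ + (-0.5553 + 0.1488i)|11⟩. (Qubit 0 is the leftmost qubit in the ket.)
-0.08332|00⟩ - 0.8119|01⟩ + (-0.5553 + 0.1488i)|10⟩ + (-0.05699 + 0.01527i)|11⟩

C-X leaves the control-|0⟩ kets |00⟩, |01⟩ unchanged and applies X to qubit 1 on the control-|1⟩ pair (|10⟩, |11⟩).
X = [[0, 1], [1, 0]].
With a = amp(|10⟩) = (-0.05699 + 0.01527i) and b = amp(|11⟩) = (-0.5553 + 0.1488i):
new amp(|10⟩) = (1)·b = (-0.5553 + 0.1488i)
new amp(|11⟩) = (1)·a = (-0.05699 + 0.01527i)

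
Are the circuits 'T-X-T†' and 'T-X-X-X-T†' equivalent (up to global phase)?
Yes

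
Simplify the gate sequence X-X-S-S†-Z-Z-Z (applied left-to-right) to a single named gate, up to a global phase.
Z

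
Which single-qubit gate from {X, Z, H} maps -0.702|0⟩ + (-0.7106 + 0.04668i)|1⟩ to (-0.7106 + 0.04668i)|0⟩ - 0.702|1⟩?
X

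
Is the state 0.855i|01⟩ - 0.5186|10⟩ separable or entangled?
Entangled

Writing the state as a|00⟩ + b|01⟩ + c|10⟩ + d|11⟩, it is a product state iff ad − bc = 0.
Here (a, b, c, d) = (0, 0.855i, -0.5186, 0): ad − bc = (0)(0) − (0.855i)(-0.5186) = 0.4434i ≠ 0, so the state is entangled.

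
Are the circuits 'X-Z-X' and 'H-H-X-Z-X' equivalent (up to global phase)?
Yes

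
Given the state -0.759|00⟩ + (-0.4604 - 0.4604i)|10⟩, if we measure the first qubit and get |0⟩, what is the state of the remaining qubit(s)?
-|0⟩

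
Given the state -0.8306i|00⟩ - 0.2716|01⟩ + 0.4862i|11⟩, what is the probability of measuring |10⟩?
0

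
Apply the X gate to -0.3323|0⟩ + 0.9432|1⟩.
0.9432|0⟩ - 0.3323|1⟩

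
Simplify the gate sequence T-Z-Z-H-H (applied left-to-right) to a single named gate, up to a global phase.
T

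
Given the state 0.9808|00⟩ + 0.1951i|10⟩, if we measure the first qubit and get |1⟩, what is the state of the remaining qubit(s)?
i|0⟩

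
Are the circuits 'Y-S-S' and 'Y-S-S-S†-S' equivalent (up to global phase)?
Yes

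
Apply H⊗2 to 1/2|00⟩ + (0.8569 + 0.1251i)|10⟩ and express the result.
(0.6785 + 0.06255i)|00⟩ + (0.6785 + 0.06255i)|01⟩ + (-0.1785 - 0.06255i)|10⟩ + (-0.1785 - 0.06255i)|11⟩

H⊗2 gives amp(|y⟩) = (1/2) Σ_x (−1)^(x·y) amp(|x⟩), where x·y is the number of positions in which both x and y have a 1.
|00⟩: (1/2 + (0.8569 + 0.1251i))/2 = (0.6785 + 0.06255i)
|01⟩: (1/2 + (0.8569 + 0.1251i))/2 = (0.6785 + 0.06255i)
|10⟩: (1/2 - (0.8569 + 0.1251i))/2 = (-0.1785 - 0.06255i)
|11⟩: (1/2 - (0.8569 + 0.1251i))/2 = (-0.1785 - 0.06255i)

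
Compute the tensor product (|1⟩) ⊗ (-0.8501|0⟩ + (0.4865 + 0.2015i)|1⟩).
-0.8501|10⟩ + (0.4865 + 0.2015i)|11⟩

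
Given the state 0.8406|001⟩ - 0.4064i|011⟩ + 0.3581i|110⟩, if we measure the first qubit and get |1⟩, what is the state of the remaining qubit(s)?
i|10⟩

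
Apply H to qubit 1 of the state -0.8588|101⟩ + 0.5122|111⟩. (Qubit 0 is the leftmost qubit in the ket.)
-0.2451|101⟩ - 0.9694|111⟩

H on qubit 1 mixes each pair of kets that differ only in qubit 1: amplitudes (a, b) of (|…0…⟩, |…1…⟩) become ((a + b)/√2, (a − b)/√2). Kets absent from the input have amplitude 0.
(|101⟩, |111⟩): (a, b) = (-0.8588, 0.5122) → (-0.2451, -0.9694)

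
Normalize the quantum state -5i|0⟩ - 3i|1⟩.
-0.8575i|0⟩ - 0.5145i|1⟩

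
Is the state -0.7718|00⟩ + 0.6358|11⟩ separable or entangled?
Entangled

Writing the state as a|00⟩ + b|01⟩ + c|10⟩ + d|11⟩, it is a product state iff ad − bc = 0.
Here (a, b, c, d) = (-0.7718, 0, 0, 0.6358): ad − bc = (-0.7718)(0.6358) − (0)(0) = -0.4907 ≠ 0, so the state is entangled.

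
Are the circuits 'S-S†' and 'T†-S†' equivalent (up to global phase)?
No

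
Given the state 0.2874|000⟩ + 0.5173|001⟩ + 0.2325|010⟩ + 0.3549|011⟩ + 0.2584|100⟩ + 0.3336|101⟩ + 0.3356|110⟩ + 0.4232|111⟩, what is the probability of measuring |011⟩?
0.126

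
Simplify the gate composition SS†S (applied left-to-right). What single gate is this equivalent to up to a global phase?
S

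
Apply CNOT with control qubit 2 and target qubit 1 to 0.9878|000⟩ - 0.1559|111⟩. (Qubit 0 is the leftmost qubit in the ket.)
0.9878|000⟩ - 0.1559|101⟩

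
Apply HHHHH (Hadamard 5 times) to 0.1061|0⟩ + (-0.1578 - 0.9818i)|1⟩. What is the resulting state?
(-0.03656 - 0.6942i)|0⟩ + (0.1866 + 0.6942i)|1⟩

H² = I, so H^5 = H: a single Hadamard. With (a, b) = (0.1061, (-0.1578 - 0.9818i)), H gives ((a + b)/√2, (a − b)/√2) = ((-0.03656 - 0.6942i), (0.1866 + 0.6942i)).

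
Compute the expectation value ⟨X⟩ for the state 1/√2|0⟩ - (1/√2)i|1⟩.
0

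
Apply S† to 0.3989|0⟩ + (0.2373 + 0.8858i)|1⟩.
0.3989|0⟩ + (0.8858 - 0.2373i)|1⟩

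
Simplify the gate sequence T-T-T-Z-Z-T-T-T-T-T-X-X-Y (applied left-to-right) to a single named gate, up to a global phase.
Y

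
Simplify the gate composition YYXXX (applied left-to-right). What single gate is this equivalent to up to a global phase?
X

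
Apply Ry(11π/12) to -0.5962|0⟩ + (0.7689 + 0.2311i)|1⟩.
(-0.8401 - 0.2291i)|0⟩ + (-0.4907 + 0.03016i)|1⟩

Ry(11π/12) = [[cos(θ/2), −sin(θ/2)], [sin(θ/2), cos(θ/2)]]; θ = 11π/12, cos(θ/2) ≈ 0.130526, sin(θ/2) ≈ 0.991445.
With a = amp(|0⟩) = -0.5962 and b = amp(|1⟩) = (0.7689 + 0.2311i):
new amp(|0⟩) = (0.130526)·a + (-0.991445)·b = (-0.8401 - 0.2291i)
new amp(|1⟩) = (0.991445)·a + (0.130526)·b = (-0.4907 + 0.03016i)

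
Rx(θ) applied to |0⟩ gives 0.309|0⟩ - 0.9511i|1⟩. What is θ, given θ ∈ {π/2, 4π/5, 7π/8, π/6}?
4π/5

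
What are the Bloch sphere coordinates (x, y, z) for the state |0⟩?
(0, 0, 1)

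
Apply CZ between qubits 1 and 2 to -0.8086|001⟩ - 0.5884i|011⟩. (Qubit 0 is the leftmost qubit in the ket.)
-0.8086|001⟩ + 0.5884i|011⟩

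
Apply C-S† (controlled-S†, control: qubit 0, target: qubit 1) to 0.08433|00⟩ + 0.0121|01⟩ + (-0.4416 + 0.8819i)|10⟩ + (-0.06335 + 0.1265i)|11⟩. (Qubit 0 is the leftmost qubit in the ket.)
0.08433|00⟩ + 0.0121|01⟩ + (-0.4416 + 0.8819i)|10⟩ + (0.1265 + 0.06335i)|11⟩

C-S† leaves the control-|0⟩ kets |00⟩, |01⟩ unchanged and applies S† to qubit 1 on the control-|1⟩ pair (|10⟩, |11⟩).
S† = [[1, 0], [0, -i]].
With a = amp(|10⟩) = (-0.4416 + 0.8819i) and b = amp(|11⟩) = (-0.06335 + 0.1265i):
new amp(|10⟩) = (1)·a = (-0.4416 + 0.8819i)
new amp(|11⟩) = (-i)·b = (0.1265 + 0.06335i)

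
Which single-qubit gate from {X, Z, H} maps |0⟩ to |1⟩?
X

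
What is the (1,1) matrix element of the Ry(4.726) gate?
-0.7119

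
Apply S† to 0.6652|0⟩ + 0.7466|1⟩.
0.6652|0⟩ - 0.7466i|1⟩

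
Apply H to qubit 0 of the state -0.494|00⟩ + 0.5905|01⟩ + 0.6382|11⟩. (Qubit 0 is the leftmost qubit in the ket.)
-0.3493|00⟩ + 0.8688|01⟩ - 0.3493|10⟩ - 0.03373|11⟩

H on qubit 0 mixes each pair of kets that differ only in qubit 0: amplitudes (a, b) of (|…0…⟩, |…1…⟩) become ((a + b)/√2, (a − b)/√2). Kets absent from the input have amplitude 0.
(|00⟩, |10⟩): (a, b) = (-0.494, 0) → (-0.3493, -0.3493)
(|01⟩, |11⟩): (a, b) = (0.5905, 0.6382) → (0.8688, -0.03373)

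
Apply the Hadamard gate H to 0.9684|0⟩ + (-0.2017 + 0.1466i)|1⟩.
(0.5421 + 0.1037i)|0⟩ + (0.8274 - 0.1037i)|1⟩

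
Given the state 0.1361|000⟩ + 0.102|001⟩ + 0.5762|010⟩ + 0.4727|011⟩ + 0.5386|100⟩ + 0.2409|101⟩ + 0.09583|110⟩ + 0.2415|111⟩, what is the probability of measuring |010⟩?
0.332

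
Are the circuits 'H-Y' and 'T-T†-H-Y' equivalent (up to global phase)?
Yes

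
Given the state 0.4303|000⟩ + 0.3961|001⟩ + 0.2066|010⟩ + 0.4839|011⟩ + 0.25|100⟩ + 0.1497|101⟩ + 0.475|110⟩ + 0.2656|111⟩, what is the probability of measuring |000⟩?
0.1852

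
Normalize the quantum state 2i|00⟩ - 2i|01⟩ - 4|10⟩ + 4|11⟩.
0.3162i|00⟩ - 0.3162i|01⟩ - 0.6325|10⟩ + 0.6325|11⟩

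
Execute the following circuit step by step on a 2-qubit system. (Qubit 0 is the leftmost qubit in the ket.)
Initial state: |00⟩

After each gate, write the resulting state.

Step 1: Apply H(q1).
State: 1/√2|00⟩ + 1/√2|01⟩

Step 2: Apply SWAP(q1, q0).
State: 1/√2|00⟩ + 1/√2|10⟩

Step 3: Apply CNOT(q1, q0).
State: 1/√2|00⟩ + 1/√2|10⟩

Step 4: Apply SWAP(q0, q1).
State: 1/√2|00⟩ + 1/√2|01⟩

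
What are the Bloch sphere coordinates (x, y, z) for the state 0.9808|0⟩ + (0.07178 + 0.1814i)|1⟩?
(0.1408, 0.3558, 0.9239)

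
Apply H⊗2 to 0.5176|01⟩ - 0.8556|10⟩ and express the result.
-0.169|00⟩ - 0.6866|01⟩ + 0.6866|10⟩ + 0.169|11⟩

H⊗2 gives amp(|y⟩) = (1/2) Σ_x (−1)^(x·y) amp(|x⟩), where x·y is the number of positions in which both x and y have a 1.
|00⟩: (0.5176 - 0.8556)/2 = -0.169
|01⟩: (-0.5176 - 0.8556)/2 = -0.6866
|10⟩: (0.5176 + 0.8556)/2 = 0.6866
|11⟩: (-0.5176 + 0.8556)/2 = 0.169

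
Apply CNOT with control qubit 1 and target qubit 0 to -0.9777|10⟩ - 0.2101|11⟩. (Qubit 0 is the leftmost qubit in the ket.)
-0.2101|01⟩ - 0.9777|10⟩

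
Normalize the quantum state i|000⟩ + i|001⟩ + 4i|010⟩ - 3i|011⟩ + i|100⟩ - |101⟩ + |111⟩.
0.1826i|000⟩ + 0.1826i|001⟩ + 0.7303i|010⟩ - 0.5477i|011⟩ + 0.1826i|100⟩ - 0.1826|101⟩ + 0.1826|111⟩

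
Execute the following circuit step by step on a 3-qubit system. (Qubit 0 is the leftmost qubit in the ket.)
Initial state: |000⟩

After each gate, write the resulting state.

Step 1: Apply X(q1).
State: |010⟩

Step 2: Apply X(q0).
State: |110⟩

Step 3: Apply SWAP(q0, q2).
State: |011⟩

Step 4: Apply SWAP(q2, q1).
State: |011⟩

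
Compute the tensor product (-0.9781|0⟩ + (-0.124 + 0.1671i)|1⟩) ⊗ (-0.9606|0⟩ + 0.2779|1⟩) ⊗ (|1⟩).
0.9396|001⟩ - 0.2718|011⟩ + (0.1191 - 0.1605i)|101⟩ + (-0.03446 + 0.04644i)|111⟩

amp(|b₁b₂…⟩) = product of the factor amplitudes for bits b₁, b₂, …; only kets whose every factor amplitude is nonzero survive.
|001⟩: (-0.9781)(-0.9606)(1) = 0.9396
|011⟩: (-0.9781)(0.2779)(1) = -0.2718
|101⟩: (-0.124 + 0.1671i)(-0.9606)(1) = (0.1191 - 0.1605i)
|111⟩: (-0.124 + 0.1671i)(0.2779)(1) = (-0.03446 + 0.04644i)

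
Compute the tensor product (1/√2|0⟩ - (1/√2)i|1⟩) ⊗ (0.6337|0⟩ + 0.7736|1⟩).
0.4481|00⟩ + 0.547|01⟩ - 0.4481i|10⟩ - 0.547i|11⟩

amp(|b₁b₂…⟩) = product of the factor amplitudes for bits b₁, b₂, …; only kets whose every factor amplitude is nonzero survive.
|00⟩: (1/√2)(0.6337) = 0.4481
|01⟩: (1/√2)(0.7736) = 0.547
|10⟩: (-(1/√2)i)(0.6337) = -0.4481i
|11⟩: (-(1/√2)i)(0.7736) = -0.547i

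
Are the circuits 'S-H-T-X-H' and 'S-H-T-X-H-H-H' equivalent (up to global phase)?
Yes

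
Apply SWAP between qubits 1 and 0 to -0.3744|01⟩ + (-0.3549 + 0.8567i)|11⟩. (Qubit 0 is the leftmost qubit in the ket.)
-0.3744|10⟩ + (-0.3549 + 0.8567i)|11⟩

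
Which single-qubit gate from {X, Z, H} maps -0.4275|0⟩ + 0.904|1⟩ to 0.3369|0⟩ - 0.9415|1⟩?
H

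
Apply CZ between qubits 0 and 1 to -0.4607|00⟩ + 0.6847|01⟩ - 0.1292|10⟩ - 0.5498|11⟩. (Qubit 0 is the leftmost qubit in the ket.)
-0.4607|00⟩ + 0.6847|01⟩ - 0.1292|10⟩ + 0.5498|11⟩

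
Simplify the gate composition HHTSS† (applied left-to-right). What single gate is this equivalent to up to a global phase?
T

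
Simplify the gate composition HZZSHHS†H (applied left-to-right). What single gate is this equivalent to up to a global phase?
I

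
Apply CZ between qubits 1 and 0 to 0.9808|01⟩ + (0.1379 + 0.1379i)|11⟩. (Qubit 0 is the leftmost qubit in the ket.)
0.9808|01⟩ + (-0.1379 - 0.1379i)|11⟩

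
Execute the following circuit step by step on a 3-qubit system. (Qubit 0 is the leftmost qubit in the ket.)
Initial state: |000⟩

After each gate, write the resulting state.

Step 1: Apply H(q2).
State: 1/√2|000⟩ + 1/√2|001⟩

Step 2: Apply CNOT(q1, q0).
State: 1/√2|000⟩ + 1/√2|001⟩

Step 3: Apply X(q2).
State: 1/√2|000⟩ + 1/√2|001⟩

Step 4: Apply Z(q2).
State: 1/√2|000⟩ - 1/√2|001⟩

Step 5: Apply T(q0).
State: 1/√2|000⟩ - 1/√2|001⟩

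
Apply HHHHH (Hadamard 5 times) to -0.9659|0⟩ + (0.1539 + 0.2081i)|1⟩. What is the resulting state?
(-0.5742 + 0.1471i)|0⟩ + (-0.7918 - 0.1471i)|1⟩

H² = I, so H^5 = H: a single Hadamard. With (a, b) = (-0.9659, (0.1539 + 0.2081i)), H gives ((a + b)/√2, (a − b)/√2) = ((-0.5742 + 0.1471i), (-0.7918 - 0.1471i)).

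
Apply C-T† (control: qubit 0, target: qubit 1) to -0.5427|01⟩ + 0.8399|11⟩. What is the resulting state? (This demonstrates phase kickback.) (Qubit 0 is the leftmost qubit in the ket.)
-0.5427|01⟩ + (0.5939 - 0.5939i)|11⟩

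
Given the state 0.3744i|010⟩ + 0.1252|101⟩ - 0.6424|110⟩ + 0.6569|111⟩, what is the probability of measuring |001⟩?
0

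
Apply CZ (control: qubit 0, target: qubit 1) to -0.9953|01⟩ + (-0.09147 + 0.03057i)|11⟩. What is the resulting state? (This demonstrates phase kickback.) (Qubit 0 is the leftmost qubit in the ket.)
-0.9953|01⟩ + (0.09147 - 0.03057i)|11⟩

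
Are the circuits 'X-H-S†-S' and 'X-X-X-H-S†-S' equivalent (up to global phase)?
Yes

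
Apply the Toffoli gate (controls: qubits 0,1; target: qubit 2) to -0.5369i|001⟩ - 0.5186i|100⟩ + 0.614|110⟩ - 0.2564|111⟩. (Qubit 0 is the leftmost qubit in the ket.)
-0.5369i|001⟩ - 0.5186i|100⟩ - 0.2564|110⟩ + 0.614|111⟩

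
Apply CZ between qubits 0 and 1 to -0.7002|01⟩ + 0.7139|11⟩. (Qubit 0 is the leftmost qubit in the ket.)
-0.7002|01⟩ - 0.7139|11⟩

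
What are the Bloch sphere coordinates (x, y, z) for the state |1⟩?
(0, 0, -1)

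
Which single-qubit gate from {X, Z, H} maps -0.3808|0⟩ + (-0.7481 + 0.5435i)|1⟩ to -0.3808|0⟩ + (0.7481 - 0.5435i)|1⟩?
Z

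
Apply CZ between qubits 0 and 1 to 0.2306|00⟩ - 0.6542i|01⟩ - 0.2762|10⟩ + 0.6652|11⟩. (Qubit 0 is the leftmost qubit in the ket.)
0.2306|00⟩ - 0.6542i|01⟩ - 0.2762|10⟩ - 0.6652|11⟩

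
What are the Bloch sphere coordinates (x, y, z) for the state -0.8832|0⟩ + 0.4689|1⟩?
(-0.8283, 0, 0.5602)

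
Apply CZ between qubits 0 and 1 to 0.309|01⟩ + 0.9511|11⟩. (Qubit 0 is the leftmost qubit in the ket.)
0.309|01⟩ - 0.9511|11⟩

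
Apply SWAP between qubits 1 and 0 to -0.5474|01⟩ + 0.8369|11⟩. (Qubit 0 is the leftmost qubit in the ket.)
-0.5474|10⟩ + 0.8369|11⟩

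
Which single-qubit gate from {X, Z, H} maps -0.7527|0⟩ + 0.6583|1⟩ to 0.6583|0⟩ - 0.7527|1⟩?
X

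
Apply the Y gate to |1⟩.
-i|0⟩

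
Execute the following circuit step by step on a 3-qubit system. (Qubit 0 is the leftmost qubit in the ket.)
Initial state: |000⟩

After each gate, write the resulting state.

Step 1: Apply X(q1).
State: |010⟩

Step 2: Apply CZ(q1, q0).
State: |010⟩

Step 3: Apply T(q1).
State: (1/√2 + (1/√2)i)|010⟩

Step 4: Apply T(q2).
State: (1/√2 + (1/√2)i)|010⟩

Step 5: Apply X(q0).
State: (1/√2 + (1/√2)i)|110⟩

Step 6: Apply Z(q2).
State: (1/√2 + (1/√2)i)|110⟩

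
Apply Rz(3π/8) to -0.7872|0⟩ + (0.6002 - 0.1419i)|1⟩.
(-0.6545 + 0.4373i)|0⟩ + (0.5779 + 0.2155i)|1⟩

Rz(3π/8) = [[e^(−iθ/2), 0], [0, e^(iθ/2)]] with e^(±iθ/2) = cos(θ/2) ± i·sin(θ/2); θ = 3π/8, cos(θ/2) ≈ 0.83147, sin(θ/2) ≈ 0.55557.
With a = amp(|0⟩) = -0.7872 and b = amp(|1⟩) = (0.6002 - 0.1419i):
new amp(|0⟩) = (0.83147 - 0.55557i)·a = (-0.6545 + 0.4373i)
new amp(|1⟩) = (0.83147 + 0.55557i)·b = (0.5779 + 0.2155i)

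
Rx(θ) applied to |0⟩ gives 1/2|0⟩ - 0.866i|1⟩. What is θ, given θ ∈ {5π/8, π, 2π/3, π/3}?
2π/3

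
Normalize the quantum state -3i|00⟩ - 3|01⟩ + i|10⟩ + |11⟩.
-0.6708i|00⟩ - 0.6708|01⟩ + 0.2236i|10⟩ + 0.2236|11⟩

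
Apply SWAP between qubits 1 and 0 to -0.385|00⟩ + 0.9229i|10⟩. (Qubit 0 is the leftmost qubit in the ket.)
-0.385|00⟩ + 0.9229i|01⟩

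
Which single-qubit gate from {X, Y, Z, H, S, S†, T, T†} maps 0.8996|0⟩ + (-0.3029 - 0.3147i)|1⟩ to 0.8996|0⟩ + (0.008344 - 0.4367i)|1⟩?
T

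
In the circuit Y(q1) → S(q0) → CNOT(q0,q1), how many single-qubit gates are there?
2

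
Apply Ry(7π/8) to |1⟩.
-0.9808|0⟩ + 0.1951|1⟩

Ry(7π/8) = [[cos(θ/2), −sin(θ/2)], [sin(θ/2), cos(θ/2)]]; θ = 7π/8, cos(θ/2) ≈ 0.19509, sin(θ/2) ≈ 0.980785.
With a = amp(|0⟩) = 0 and b = amp(|1⟩) = 1:
new amp(|0⟩) = (0.19509)·a + (-0.980785)·b = -0.9808
new amp(|1⟩) = (0.980785)·a + (0.19509)·b = 0.1951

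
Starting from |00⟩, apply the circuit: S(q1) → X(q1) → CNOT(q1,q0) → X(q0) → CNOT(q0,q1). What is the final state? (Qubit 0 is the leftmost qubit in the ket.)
|01⟩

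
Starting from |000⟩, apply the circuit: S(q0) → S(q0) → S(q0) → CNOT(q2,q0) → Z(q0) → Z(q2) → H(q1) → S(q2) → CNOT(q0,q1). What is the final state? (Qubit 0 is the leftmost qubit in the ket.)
1/√2|000⟩ + 1/√2|010⟩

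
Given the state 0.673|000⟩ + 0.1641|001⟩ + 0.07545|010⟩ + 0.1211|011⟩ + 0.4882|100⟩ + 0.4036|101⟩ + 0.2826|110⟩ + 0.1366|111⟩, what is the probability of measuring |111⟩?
0.01866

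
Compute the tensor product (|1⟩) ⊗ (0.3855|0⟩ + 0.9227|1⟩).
0.3855|10⟩ + 0.9227|11⟩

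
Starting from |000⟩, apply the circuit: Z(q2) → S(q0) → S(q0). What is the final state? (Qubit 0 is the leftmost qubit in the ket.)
|000⟩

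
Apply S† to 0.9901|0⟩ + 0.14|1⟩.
0.9901|0⟩ - 0.14i|1⟩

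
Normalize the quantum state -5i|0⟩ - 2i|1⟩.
-0.9285i|0⟩ - 0.3714i|1⟩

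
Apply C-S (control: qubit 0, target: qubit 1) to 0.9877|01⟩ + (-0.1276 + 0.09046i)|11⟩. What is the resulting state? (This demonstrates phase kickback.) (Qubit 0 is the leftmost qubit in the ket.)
0.9877|01⟩ + (-0.09046 - 0.1276i)|11⟩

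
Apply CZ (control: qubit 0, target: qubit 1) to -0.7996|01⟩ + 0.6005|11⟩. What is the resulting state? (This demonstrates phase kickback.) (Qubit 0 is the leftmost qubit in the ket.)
-0.7996|01⟩ - 0.6005|11⟩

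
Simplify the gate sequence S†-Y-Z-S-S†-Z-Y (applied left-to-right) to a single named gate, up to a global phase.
S†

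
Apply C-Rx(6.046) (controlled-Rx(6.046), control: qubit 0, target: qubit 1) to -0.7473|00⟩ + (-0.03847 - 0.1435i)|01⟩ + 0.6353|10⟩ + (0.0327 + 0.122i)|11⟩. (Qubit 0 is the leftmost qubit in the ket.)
-0.7473|00⟩ + (-0.03847 - 0.1435i)|01⟩ + (-0.6164 - 0.003869i)|10⟩ + (-0.03247 - 0.1963i)|11⟩

C-Rx(6.046) leaves the control-|0⟩ kets |00⟩, |01⟩ unchanged and applies Rx(6.046) to qubit 1 on the control-|1⟩ pair (|10⟩, |11⟩).
Rx(6.046) = [[cos(θ/2), −i·sin(θ/2)], [−i·sin(θ/2), cos(θ/2)]]; θ = 6.046, cos(θ/2) ≈ -0.992976, sin(θ/2) ≈ 0.118315.
With a = amp(|10⟩) = 0.6353 and b = amp(|11⟩) = (0.0327 + 0.122i):
new amp(|10⟩) = (-0.992976)·a + (-0.118315i)·b = (-0.6164 - 0.003869i)
new amp(|11⟩) = (-0.118315i)·a + (-0.992976)·b = (-0.03247 - 0.1963i)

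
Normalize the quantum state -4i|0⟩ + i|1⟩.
-0.9701i|0⟩ + 0.2425i|1⟩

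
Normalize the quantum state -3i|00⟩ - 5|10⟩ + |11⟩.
-0.5071i|00⟩ - 0.8452|10⟩ + 0.169|11⟩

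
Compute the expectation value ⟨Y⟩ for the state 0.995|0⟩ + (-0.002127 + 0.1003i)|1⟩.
0.1996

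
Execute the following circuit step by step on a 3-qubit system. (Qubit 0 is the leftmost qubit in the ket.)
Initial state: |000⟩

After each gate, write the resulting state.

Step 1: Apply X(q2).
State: |001⟩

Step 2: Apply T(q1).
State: |001⟩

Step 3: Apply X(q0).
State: |101⟩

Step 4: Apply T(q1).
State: |101⟩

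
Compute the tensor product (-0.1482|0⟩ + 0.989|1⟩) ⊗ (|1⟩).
-0.1482|01⟩ + 0.989|11⟩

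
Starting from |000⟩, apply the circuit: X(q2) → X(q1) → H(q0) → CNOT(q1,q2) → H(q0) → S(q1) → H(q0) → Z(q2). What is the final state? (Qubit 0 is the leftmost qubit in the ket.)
(1/√2)i|010⟩ + (1/√2)i|110⟩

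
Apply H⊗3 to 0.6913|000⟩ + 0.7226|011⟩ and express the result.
0.4999|000⟩ - 0.01107|001⟩ - 0.01107|010⟩ + 0.4999|011⟩ + 0.4999|100⟩ - 0.01107|101⟩ - 0.01107|110⟩ + 0.4999|111⟩

H⊗3 gives amp(|y⟩) = (1/2√2) Σ_x (−1)^(x·y) amp(|x⟩), where x·y is the number of positions in which both x and y have a 1.
|000⟩: (0.6913 + 0.7226)/(2√2) = 0.4999
|001⟩: (0.6913 - 0.7226)/(2√2) = -0.01107
|010⟩: (0.6913 - 0.7226)/(2√2) = -0.01107
|011⟩: (0.6913 + 0.7226)/(2√2) = 0.4999
|100⟩: (0.6913 + 0.7226)/(2√2) = 0.4999
|101⟩: (0.6913 - 0.7226)/(2√2) = -0.01107
|110⟩: (0.6913 - 0.7226)/(2√2) = -0.01107
|111⟩: (0.6913 + 0.7226)/(2√2) = 0.4999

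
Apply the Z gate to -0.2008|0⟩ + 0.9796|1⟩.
-0.2008|0⟩ - 0.9796|1⟩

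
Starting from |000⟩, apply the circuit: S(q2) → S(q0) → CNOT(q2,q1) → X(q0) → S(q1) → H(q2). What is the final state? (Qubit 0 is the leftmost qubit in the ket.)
1/√2|100⟩ + 1/√2|101⟩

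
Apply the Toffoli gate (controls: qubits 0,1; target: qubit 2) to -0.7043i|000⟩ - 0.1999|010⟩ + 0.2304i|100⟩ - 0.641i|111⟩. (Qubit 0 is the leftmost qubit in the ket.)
-0.7043i|000⟩ - 0.1999|010⟩ + 0.2304i|100⟩ - 0.641i|110⟩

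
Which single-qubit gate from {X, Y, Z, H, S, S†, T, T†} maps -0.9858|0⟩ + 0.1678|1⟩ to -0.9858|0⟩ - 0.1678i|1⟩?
S†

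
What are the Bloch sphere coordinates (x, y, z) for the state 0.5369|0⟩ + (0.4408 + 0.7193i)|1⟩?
(0.4733, 0.7724, -0.4234)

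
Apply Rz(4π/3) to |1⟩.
(-1/2 + 0.866i)|1⟩

Rz(4π/3) = [[e^(−iθ/2), 0], [0, e^(iθ/2)]] with e^(±iθ/2) = cos(θ/2) ± i·sin(θ/2); θ = 4π/3, cos(θ/2) ≈ -0.5, sin(θ/2) ≈ 0.866025.
With a = amp(|0⟩) = 0 and b = amp(|1⟩) = 1:
new amp(|0⟩) = (-0.5 - 0.866025i)·a = 0
new amp(|1⟩) = (-0.5 + 0.866025i)·b = (-1/2 + 0.866i)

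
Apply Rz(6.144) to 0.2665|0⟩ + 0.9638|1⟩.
(-0.2659 - 0.01853i)|0⟩ + (-0.9615 + 0.06702i)|1⟩

Rz(6.144) = [[e^(−iθ/2), 0], [0, e^(iθ/2)]] with e^(±iθ/2) = cos(θ/2) ± i·sin(θ/2); θ = 6.144, cos(θ/2) ≈ -0.997579, sin(θ/2) ≈ 0.0695365.
With a = amp(|0⟩) = 0.2665 and b = amp(|1⟩) = 0.9638:
new amp(|0⟩) = (-0.997579 - 0.0695365i)·a = (-0.2659 - 0.01853i)
new amp(|1⟩) = (-0.997579 + 0.0695365i)·b = (-0.9615 + 0.06702i)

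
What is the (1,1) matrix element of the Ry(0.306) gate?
0.9883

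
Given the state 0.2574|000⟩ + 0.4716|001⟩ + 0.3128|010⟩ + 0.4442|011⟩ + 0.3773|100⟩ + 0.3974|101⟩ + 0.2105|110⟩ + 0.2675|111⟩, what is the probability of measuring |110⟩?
0.04431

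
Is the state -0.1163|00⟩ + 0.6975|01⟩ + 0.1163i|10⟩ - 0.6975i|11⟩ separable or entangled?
Separable

Writing the state as a|00⟩ + b|01⟩ + c|10⟩ + d|11⟩, it is a product state iff ad − bc = 0.
Here (a, b, c, d) = (-0.1163, 0.6975, 0.1163i, -0.6975i): ad − bc = (-0.1163)(-0.6975i) − (0.6975)(0.1163i) = 0, so the state is separable.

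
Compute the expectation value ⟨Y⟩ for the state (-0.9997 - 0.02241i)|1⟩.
0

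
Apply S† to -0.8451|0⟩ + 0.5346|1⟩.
-0.8451|0⟩ - 0.5346i|1⟩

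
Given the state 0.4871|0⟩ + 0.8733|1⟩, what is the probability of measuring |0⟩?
0.2373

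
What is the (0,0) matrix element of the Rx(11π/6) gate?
-0.9659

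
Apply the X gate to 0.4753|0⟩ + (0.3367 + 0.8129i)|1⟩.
(0.3367 + 0.8129i)|0⟩ + 0.4753|1⟩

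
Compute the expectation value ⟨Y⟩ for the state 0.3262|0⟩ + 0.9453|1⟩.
0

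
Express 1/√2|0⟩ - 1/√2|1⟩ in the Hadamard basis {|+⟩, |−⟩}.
|−⟩

With |ψ⟩ = α|0⟩ + β|1⟩, the Hadamard-basis coefficients are ⟨+|ψ⟩ = (α + β)/√2 and ⟨−|ψ⟩ = (α − β)/√2.
Here α = 1/√2, β = -1/√2: (α + β)/√2 = 0, (α − β)/√2 = 1.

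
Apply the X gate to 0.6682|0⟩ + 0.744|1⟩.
0.744|0⟩ + 0.6682|1⟩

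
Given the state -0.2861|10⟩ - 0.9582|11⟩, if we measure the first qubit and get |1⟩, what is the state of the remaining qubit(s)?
-0.2861|0⟩ - 0.9582|1⟩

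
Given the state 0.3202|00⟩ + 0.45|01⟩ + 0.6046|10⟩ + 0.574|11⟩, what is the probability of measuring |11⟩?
0.3295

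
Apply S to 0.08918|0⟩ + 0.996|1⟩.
0.08918|0⟩ + 0.996i|1⟩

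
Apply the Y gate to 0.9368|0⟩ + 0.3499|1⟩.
-0.3499i|0⟩ + 0.9368i|1⟩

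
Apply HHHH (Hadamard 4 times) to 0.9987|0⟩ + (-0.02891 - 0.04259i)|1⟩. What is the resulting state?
0.9987|0⟩ + (-0.02891 - 0.04259i)|1⟩

H² = I, so an even number of Hadamards cancels: H^4 = I and the state is unchanged.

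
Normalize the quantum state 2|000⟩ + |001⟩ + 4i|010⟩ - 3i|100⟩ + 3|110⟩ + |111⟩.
0.3162|000⟩ + 0.1581|001⟩ + 0.6325i|010⟩ - 0.4743i|100⟩ + 0.4743|110⟩ + 0.1581|111⟩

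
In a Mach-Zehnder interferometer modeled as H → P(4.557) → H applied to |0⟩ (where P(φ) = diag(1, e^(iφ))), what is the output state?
(0.4226 - 0.494i)|0⟩ + (0.5774 + 0.494i)|1⟩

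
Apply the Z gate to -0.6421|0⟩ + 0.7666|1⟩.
-0.6421|0⟩ - 0.7666|1⟩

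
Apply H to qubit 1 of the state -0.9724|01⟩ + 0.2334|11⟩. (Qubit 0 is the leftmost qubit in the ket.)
-0.6876|00⟩ + 0.6876|01⟩ + 0.165|10⟩ - 0.165|11⟩

H on qubit 1 mixes each pair of kets that differ only in qubit 1: amplitudes (a, b) of (|…0…⟩, |…1…⟩) become ((a + b)/√2, (a − b)/√2). Kets absent from the input have amplitude 0.
(|00⟩, |01⟩): (a, b) = (0, -0.9724) → (-0.6876, 0.6876)
(|10⟩, |11⟩): (a, b) = (0, 0.2334) → (0.165, -0.165)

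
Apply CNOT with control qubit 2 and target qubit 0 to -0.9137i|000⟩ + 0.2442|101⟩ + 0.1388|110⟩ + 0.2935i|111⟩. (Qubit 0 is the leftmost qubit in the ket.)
-0.9137i|000⟩ + 0.2442|001⟩ + 0.2935i|011⟩ + 0.1388|110⟩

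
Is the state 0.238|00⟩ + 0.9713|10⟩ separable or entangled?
Separable

Writing the state as a|00⟩ + b|01⟩ + c|10⟩ + d|11⟩, it is a product state iff ad − bc = 0.
Here (a, b, c, d) = (0.238, 0, 0.9713, 0): ad − bc = (0.238)(0) − (0)(0.9713) = 0, so the state is separable.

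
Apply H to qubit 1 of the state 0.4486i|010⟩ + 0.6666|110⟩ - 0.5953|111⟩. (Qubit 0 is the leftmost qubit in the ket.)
0.3172i|000⟩ - 0.3172i|010⟩ + 0.4714|100⟩ - 0.4209|101⟩ - 0.4714|110⟩ + 0.4209|111⟩

H on qubit 1 mixes each pair of kets that differ only in qubit 1: amplitudes (a, b) of (|…0…⟩, |…1…⟩) become ((a + b)/√2, (a − b)/√2). Kets absent from the input have amplitude 0.
(|000⟩, |010⟩): (a, b) = (0, 0.4486i) → (0.3172i, -0.3172i)
(|100⟩, |110⟩): (a, b) = (0, 0.6666) → (0.4714, -0.4714)
(|101⟩, |111⟩): (a, b) = (0, -0.5953) → (-0.4209, 0.4209)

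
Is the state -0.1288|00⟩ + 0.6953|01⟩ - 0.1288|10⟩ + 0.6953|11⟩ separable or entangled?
Separable

Writing the state as a|00⟩ + b|01⟩ + c|10⟩ + d|11⟩, it is a product state iff ad − bc = 0.
Here (a, b, c, d) = (-0.1288, 0.6953, -0.1288, 0.6953): ad − bc = (-0.1288)(0.6953) − (0.6953)(-0.1288) = 0, so the state is separable.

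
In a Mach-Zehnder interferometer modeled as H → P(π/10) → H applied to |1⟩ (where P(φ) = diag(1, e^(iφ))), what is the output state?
(0.02447 - 0.1545i)|0⟩ + (0.9755 + 0.1545i)|1⟩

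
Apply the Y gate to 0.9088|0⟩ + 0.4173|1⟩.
-0.4173i|0⟩ + 0.9088i|1⟩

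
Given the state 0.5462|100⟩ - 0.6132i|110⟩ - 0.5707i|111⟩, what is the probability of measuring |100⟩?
0.2983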